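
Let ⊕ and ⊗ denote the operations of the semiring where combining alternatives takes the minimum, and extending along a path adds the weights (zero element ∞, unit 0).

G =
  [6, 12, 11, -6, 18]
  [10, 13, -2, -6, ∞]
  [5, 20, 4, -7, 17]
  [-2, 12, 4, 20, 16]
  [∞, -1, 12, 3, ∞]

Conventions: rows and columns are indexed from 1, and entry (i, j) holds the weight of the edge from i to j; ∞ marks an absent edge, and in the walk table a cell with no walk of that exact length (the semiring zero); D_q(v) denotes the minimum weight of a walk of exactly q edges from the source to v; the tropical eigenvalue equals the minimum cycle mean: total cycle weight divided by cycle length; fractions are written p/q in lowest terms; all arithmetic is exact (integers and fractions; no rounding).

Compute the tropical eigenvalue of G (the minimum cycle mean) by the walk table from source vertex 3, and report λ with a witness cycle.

q=0: [∞, ∞, 0, ∞, ∞]
q=1: [5, 20, 4, -7, 17]
q=2: [-9, 5, -3, -3, 9]
q=3: [-5, 3, 1, -15, 9]
q=4: [-17, -3, -11, -11, 1]
q=5: [-13, -5, -7, -23, 1]
Optimal cycle mean attained by: cycle 1->4->1, total (-6) + (-2), length 2.
Answer: λ = -4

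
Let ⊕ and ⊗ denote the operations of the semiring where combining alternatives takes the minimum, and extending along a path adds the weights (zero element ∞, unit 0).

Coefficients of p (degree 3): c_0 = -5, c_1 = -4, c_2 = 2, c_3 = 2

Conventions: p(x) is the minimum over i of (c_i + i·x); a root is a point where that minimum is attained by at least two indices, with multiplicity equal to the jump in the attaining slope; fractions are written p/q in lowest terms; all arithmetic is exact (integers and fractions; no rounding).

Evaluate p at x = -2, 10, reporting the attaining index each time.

p(-2) = min(-5+0·(-2)=-5, -4+1·(-2)=-6, 2+2·(-2)=-2, 2+3·(-2)=-4) = -6 (attained by i=1)
p(10) = min(-5+0·10=-5, -4+1·10=6, 2+2·10=22, 2+3·10=32) = -5 (attained by i=0)
Answer: p(-2) = -6; p(10) = -5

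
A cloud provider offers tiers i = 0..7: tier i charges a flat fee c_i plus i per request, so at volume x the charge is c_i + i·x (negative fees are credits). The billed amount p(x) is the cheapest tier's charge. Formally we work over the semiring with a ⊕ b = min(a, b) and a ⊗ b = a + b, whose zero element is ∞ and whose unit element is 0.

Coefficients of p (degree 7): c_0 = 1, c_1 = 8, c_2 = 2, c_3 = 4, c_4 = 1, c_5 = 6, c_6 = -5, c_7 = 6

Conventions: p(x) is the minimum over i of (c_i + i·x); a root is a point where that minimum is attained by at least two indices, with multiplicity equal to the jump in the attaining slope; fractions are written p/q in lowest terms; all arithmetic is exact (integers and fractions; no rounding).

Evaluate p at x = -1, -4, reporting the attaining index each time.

p(-1) = min(1+0·(-1)=1, 8+1·(-1)=7, 2+2·(-1)=0, 4+3·(-1)=1, 1+4·(-1)=-3, 6+5·(-1)=1, -5+6·(-1)=-11, 6+7·(-1)=-1) = -11 (attained by i=6)
p(-4) = min(1+0·(-4)=1, 8+1·(-4)=4, 2+2·(-4)=-6, 4+3·(-4)=-8, 1+4·(-4)=-15, 6+5·(-4)=-14, -5+6·(-4)=-29, 6+7·(-4)=-22) = -29 (attained by i=6)
Answer: p(-1) = -11; p(-4) = -29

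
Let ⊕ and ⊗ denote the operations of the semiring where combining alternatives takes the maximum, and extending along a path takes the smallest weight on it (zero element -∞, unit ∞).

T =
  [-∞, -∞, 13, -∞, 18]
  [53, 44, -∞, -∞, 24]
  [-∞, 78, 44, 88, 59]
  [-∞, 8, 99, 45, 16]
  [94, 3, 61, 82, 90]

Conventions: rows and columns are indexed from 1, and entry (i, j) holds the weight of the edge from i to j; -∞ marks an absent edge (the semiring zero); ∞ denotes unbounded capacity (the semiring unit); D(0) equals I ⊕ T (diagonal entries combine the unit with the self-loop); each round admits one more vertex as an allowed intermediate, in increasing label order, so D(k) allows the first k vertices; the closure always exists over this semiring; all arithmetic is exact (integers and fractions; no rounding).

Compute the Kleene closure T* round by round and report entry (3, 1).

D(0):
  [∞, -∞, 13, -∞, 18]
  [53, ∞, -∞, -∞, 24]
  [-∞, 78, ∞, 88, 59]
  [-∞, 8, 99, ∞, 16]
  [94, 3, 61, 82, ∞]
D(1):
  [∞, -∞, 13, -∞, 18]
  [53, ∞, 13, -∞, 24]
  [-∞, 78, ∞, 88, 59]
  [-∞, 8, 99, ∞, 16]
  [94, 3, 61, 82, ∞]
D(2):
  [∞, -∞, 13, -∞, 18]
  [53, ∞, 13, -∞, 24]
  [53, 78, ∞, 88, 59]
  [8, 8, 99, ∞, 16]
  [94, 3, 61, 82, ∞]
D(3):
  [∞, 13, 13, 13, 18]
  [53, ∞, 13, 13, 24]
  [53, 78, ∞, 88, 59]
  [53, 78, 99, ∞, 59]
  [94, 61, 61, 82, ∞]
D(4):
  [∞, 13, 13, 13, 18]
  [53, ∞, 13, 13, 24]
  [53, 78, ∞, 88, 59]
  [53, 78, 99, ∞, 59]
  [94, 78, 82, 82, ∞]
D(5):
  [∞, 18, 18, 18, 18]
  [53, ∞, 24, 24, 24]
  [59, 78, ∞, 88, 59]
  [59, 78, 99, ∞, 59]
  [94, 78, 82, 82, ∞]
Answer: T*[3][1] = 59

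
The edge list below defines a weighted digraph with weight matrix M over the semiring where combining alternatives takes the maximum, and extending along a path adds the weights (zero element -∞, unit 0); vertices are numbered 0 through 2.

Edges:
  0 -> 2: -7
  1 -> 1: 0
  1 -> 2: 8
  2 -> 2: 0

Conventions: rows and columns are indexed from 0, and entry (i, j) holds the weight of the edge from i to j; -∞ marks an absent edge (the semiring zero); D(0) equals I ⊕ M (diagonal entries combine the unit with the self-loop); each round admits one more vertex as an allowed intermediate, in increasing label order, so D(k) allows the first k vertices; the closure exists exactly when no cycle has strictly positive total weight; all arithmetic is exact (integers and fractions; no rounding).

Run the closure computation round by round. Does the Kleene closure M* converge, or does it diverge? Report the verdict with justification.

D(0):
  [0, -∞, -7]
  [-∞, 0, 8]
  [-∞, -∞, 0]
D(1):
  [0, -∞, -7]
  [-∞, 0, 8]
  [-∞, -∞, 0]
D(2):
  [0, -∞, -7]
  [-∞, 0, 8]
  [-∞, -∞, 0]
D(3):
  [0, -∞, -7]
  [-∞, 0, 8]
  [-∞, -∞, 0]
Key observation: every diagonal entry stays at the unit through all rounds, so no improving cycle exists.
Answer: CONVERGES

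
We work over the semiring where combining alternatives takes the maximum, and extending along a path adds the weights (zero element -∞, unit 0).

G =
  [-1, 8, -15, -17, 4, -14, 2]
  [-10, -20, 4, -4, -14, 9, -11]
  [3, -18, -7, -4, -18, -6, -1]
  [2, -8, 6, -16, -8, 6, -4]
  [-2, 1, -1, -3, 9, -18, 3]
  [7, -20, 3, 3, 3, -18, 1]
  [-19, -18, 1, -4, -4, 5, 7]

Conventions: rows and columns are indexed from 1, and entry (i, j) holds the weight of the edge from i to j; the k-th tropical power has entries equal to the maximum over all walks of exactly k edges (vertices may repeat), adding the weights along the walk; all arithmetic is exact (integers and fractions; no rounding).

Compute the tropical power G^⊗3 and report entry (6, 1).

G^⊗2:
  [2, 7, 12, 4, 13, 17, 9]
  [16, -2, 12, 12, 12, 2, 10]
  [2, 11, 2, -3, 7, 4, 6]
  [13, 10, 9, 9, 9, 1, 7]
  [7, 10, 8, 6, 18, 10, 12]
  [6, 15, 9, 0, 12, 9, 9]
  [12, -3, 8, 8, 8, 12, 14]
G^⊗3:
  [24, 14, 20, 20, 22, 16, 18]
  [15, 24, 18, 9, 21, 18, 18]
  [11, 10, 15, 7, 16, 20, 13]
  [12, 21, 15, 6, 18, 19, 15]
  [17, 19, 17, 15, 27, 19, 21]
  [16, 14, 19, 12, 21, 24, 16]
  [19, 20, 15, 15, 17, 19, 21]
Key observation: the optimum is the walk 6->4->6->1, with weight 3 + 6 + 7 = 16.
Optimal value attained by: walk 6->4->6->1.
Answer: (G^⊗3)[6][1] = 16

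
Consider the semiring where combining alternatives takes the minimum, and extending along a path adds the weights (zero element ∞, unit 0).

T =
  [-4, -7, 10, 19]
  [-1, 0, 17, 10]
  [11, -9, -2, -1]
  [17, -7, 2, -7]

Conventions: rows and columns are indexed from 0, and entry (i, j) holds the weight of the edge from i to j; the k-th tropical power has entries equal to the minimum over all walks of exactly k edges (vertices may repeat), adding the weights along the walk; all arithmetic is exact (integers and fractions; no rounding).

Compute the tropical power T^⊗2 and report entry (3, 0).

T^⊗2:
  [-8, -11, 6, 3]
  [-5, -8, 9, 3]
  [-10, -11, -4, -8]
  [-8, -14, -5, -14]
Key observation: the optimum is the walk 3->1->0, with weight (-7) + (-1) = -8.
Optimal value attained by: walk 3->1->0.
Answer: (T^⊗2)[3][0] = -8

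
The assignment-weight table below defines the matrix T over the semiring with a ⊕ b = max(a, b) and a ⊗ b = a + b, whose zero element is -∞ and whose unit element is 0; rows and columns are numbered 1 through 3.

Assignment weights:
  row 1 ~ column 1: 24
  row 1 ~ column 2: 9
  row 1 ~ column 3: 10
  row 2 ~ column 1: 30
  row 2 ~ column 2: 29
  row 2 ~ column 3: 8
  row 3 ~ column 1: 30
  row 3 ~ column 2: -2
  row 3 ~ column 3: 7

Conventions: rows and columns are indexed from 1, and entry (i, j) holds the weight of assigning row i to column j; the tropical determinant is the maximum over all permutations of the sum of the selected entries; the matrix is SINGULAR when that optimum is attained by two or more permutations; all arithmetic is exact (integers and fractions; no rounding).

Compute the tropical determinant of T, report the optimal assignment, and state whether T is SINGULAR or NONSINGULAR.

σ = (1, 2, 3): 24 + 29 + 7 = 60
σ = (1, 3, 2): 24 + 8 + (-2) = 30
σ = (2, 1, 3): 9 + 30 + 7 = 46
σ = (2, 3, 1): 9 + 8 + 30 = 47
σ = (3, 1, 2): 10 + 30 + (-2) = 38
σ = (3, 2, 1): 10 + 29 + 30 = 69
Optimal value attained by: σ = (3, 2, 1).
Answer: det⊕(T) = 69; verdict: NONSINGULAR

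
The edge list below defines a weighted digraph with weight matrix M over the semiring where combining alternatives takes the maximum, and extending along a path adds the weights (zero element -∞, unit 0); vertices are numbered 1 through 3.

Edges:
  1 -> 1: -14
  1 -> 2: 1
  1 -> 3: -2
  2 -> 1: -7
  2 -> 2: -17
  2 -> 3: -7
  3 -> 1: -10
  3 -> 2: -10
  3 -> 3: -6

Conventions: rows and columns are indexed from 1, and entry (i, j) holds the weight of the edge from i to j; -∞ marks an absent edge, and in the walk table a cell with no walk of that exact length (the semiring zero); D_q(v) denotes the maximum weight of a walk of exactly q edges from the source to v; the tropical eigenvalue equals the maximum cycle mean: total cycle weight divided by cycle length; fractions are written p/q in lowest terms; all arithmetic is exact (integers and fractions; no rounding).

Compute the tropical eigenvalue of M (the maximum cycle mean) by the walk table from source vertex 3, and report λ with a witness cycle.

q=0: [-∞, -∞, 0]
q=1: [-10, -10, -6]
q=2: [-16, -9, -12]
q=3: [-16, -15, -16]
Optimal cycle mean attained by: cycle 1->2->1, total 1 + (-7), length 2.
Answer: λ = -3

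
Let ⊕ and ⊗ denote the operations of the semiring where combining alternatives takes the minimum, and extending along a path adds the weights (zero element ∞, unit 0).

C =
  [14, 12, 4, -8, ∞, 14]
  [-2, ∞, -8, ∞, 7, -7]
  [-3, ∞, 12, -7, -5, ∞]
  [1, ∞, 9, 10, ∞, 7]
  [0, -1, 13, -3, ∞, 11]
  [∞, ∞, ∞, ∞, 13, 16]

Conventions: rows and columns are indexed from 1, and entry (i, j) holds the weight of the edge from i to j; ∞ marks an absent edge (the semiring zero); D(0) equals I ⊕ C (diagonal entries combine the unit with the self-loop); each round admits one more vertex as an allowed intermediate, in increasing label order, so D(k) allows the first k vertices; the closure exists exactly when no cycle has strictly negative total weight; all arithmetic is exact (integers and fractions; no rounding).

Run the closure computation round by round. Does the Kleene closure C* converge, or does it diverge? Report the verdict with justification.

D(0):
  [0, 12, 4, -8, ∞, 14]
  [-2, 0, -8, ∞, 7, -7]
  [-3, ∞, 0, -7, -5, ∞]
  [1, ∞, 9, 0, ∞, 7]
  [0, -1, 13, -3, 0, 11]
  [∞, ∞, ∞, ∞, 13, 0]
Detection: at round 1, diagonal entry (4, 4) turns strictly negative.
Key observation: the cycle 4->1->4 has total weight 1 + (-8), which is strictly negative.
Answer: DIVERGES — negative cycle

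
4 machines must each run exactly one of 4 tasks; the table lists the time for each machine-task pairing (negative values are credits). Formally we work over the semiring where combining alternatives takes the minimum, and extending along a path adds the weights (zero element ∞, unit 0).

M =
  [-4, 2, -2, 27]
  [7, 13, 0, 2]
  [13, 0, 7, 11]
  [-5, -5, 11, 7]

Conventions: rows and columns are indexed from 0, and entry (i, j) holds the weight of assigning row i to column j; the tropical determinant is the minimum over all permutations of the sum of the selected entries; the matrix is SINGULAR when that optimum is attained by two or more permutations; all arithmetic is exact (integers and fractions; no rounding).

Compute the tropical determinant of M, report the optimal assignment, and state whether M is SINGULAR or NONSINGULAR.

σ = (0, 1, 2, 3): (-4) + 13 + 7 + 7 = 23
σ = (0, 1, 3, 2): (-4) + 13 + 11 + 11 = 31
σ = (0, 2, 1, 3): (-4) + 0 + 0 + 7 = 3
σ = (0, 2, 3, 1): (-4) + 0 + 11 + (-5) = 2
σ = (0, 3, 1, 2): (-4) + 2 + 0 + 11 = 9
σ = (0, 3, 2, 1): (-4) + 2 + 7 + (-5) = 0
σ = (1, 0, 2, 3): 2 + 7 + 7 + 7 = 23
σ = (1, 0, 3, 2): 2 + 7 + 11 + 11 = 31
σ = (1, 2, 0, 3): 2 + 0 + 13 + 7 = 22
σ = (1, 2, 3, 0): 2 + 0 + 11 + (-5) = 8
σ = (1, 3, 0, 2): 2 + 2 + 13 + 11 = 28
σ = (1, 3, 2, 0): 2 + 2 + 7 + (-5) = 6
σ = (2, 0, 1, 3): (-2) + 7 + 0 + 7 = 12
σ = (2, 0, 3, 1): (-2) + 7 + 11 + (-5) = 11
σ = (2, 1, 0, 3): (-2) + 13 + 13 + 7 = 31
σ = (2, 1, 3, 0): (-2) + 13 + 11 + (-5) = 17
σ = (2, 3, 0, 1): (-2) + 2 + 13 + (-5) = 8
σ = (2, 3, 1, 0): (-2) + 2 + 0 + (-5) = -5
σ = (3, 0, 1, 2): 27 + 7 + 0 + 11 = 45
σ = (3, 0, 2, 1): 27 + 7 + 7 + (-5) = 36
σ = (3, 1, 0, 2): 27 + 13 + 13 + 11 = 64
σ = (3, 1, 2, 0): 27 + 13 + 7 + (-5) = 42
σ = (3, 2, 0, 1): 27 + 0 + 13 + (-5) = 35
σ = (3, 2, 1, 0): 27 + 0 + 0 + (-5) = 22
Optimal value attained by: σ = (2, 3, 1, 0).
Answer: det⊕(M) = -5; verdict: NONSINGULAR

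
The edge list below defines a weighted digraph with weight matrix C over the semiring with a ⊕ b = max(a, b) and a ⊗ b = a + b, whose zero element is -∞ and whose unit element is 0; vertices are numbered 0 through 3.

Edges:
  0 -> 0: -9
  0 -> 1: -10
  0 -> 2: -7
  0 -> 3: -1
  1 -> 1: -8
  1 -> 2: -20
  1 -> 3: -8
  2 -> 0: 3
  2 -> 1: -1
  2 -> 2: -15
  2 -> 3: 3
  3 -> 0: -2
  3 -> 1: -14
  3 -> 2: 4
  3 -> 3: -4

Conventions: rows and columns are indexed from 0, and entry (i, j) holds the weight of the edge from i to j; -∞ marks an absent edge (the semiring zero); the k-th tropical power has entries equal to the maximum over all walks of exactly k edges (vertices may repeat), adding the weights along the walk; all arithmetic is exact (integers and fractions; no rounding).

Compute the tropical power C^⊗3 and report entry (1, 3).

C^⊗2:
  [-3, -8, 3, -4]
  [-10, -16, -4, -12]
  [1, -7, 7, 2]
  [7, 3, 0, 7]
C^⊗3:
  [6, 2, 0, 6]
  [-1, -5, -8, -1]
  [10, 6, 6, 10]
  [5, -1, 11, 6]
Key observation: the optimum is the walk 1->3->2->3, with weight (-8) + 4 + 3 = -1.
Optimal value attained by: walk 1->3->2->3.
Answer: (C^⊗3)[1][3] = -1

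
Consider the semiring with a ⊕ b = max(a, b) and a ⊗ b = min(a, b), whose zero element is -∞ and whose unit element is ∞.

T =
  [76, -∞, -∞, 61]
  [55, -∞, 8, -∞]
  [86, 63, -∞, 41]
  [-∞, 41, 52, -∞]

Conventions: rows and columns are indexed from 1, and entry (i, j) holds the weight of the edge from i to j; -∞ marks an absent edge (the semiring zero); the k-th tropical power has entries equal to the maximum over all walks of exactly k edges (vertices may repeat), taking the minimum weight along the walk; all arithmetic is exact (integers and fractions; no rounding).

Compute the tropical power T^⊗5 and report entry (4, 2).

T^⊗2:
  [76, 41, 52, 61]
  [55, 8, -∞, 55]
  [76, 41, 41, 61]
  [52, 52, 8, 41]
T^⊗3:
  [76, 52, 52, 61]
  [55, 41, 52, 55]
  [76, 41, 52, 61]
  [52, 41, 41, 52]
T^⊗4:
  [76, 52, 52, 61]
  [55, 52, 52, 55]
  [76, 52, 52, 61]
  [52, 41, 52, 52]
T^⊗5:
  [76, 52, 52, 61]
  [55, 52, 52, 55]
  [76, 52, 52, 61]
  [52, 52, 52, 52]
Key observation: the optimum is the walk 4->3->1->4->3->2, with weight 52 min 86 min 61 min 52 min 63 = 52.
Optimal value attained by: walk 4->3->1->4->3->2.
Answer: (T^⊗5)[4][2] = 52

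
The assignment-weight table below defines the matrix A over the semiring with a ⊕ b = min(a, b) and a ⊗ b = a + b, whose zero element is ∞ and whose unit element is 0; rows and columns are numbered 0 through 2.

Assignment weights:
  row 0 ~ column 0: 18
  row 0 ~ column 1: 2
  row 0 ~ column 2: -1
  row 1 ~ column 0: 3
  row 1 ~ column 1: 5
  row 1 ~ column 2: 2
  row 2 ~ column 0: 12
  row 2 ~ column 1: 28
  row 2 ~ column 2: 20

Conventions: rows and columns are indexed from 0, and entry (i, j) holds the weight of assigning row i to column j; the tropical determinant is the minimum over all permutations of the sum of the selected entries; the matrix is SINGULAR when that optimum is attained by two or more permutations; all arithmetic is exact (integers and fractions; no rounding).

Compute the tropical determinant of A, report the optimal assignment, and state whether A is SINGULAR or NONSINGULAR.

σ = (0, 1, 2): 18 + 5 + 20 = 43
σ = (0, 2, 1): 18 + 2 + 28 = 48
σ = (1, 0, 2): 2 + 3 + 20 = 25
σ = (1, 2, 0): 2 + 2 + 12 = 16
σ = (2, 0, 1): (-1) + 3 + 28 = 30
σ = (2, 1, 0): (-1) + 5 + 12 = 16
Optimal value attained by: σ = (1, 2, 0).
Answer: det⊕(A) = 16; verdict: SINGULAR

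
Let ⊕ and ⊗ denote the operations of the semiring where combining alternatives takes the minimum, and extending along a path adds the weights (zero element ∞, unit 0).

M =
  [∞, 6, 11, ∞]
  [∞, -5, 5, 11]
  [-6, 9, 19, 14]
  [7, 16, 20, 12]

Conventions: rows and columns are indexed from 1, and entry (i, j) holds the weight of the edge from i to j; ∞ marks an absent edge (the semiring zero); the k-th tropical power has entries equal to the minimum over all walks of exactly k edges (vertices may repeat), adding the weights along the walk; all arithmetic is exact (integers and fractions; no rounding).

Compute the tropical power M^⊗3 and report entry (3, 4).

M^⊗2:
  [5, 1, 11, 17]
  [-1, -10, 0, 6]
  [13, 0, 5, 20]
  [14, 11, 18, 24]
M^⊗3:
  [5, -4, 6, 12]
  [-6, -15, -5, 1]
  [-1, -5, 5, 11]
  [12, 6, 16, 22]
Key observation: the optimum is the walk 3->1->2->4, with weight (-6) + 6 + 11 = 11.
Optimal value attained by: walk 3->1->2->4.
Answer: (M^⊗3)[3][4] = 11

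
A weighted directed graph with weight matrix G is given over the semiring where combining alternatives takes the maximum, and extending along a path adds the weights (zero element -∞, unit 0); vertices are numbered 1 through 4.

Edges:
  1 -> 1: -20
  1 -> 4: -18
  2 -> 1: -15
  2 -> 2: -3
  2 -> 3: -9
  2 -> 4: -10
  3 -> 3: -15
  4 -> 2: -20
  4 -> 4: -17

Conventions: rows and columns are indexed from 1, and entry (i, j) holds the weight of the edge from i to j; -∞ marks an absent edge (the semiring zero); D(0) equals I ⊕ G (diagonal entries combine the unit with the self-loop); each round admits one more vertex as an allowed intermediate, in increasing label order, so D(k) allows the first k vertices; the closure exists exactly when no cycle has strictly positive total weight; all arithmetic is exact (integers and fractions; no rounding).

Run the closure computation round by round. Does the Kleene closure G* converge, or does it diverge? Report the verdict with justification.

D(0):
  [0, -∞, -∞, -18]
  [-15, 0, -9, -10]
  [-∞, -∞, 0, -∞]
  [-∞, -20, -∞, 0]
D(1):
  [0, -∞, -∞, -18]
  [-15, 0, -9, -10]
  [-∞, -∞, 0, -∞]
  [-∞, -20, -∞, 0]
D(2):
  [0, -∞, -∞, -18]
  [-15, 0, -9, -10]
  [-∞, -∞, 0, -∞]
  [-35, -20, -29, 0]
D(3):
  [0, -∞, -∞, -18]
  [-15, 0, -9, -10]
  [-∞, -∞, 0, -∞]
  [-35, -20, -29, 0]
D(4):
  [0, -38, -47, -18]
  [-15, 0, -9, -10]
  [-∞, -∞, 0, -∞]
  [-35, -20, -29, 0]
Key observation: every diagonal entry stays at the unit through all rounds, so no improving cycle exists.
Answer: CONVERGES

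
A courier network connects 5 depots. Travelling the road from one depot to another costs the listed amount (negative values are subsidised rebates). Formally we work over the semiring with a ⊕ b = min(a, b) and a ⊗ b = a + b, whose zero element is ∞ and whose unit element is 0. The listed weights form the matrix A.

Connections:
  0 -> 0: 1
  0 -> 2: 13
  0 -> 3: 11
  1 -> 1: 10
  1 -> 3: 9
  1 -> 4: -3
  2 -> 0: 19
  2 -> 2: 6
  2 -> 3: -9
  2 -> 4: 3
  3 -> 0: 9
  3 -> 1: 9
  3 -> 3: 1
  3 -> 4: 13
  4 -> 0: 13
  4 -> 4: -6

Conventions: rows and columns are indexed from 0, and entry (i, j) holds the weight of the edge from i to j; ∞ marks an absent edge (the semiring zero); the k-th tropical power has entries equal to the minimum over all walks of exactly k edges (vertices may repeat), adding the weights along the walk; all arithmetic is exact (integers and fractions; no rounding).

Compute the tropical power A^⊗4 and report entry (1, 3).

A^⊗2:
  [2, 20, 14, 4, 16]
  [10, 18, ∞, 10, -9]
  [0, 0, 12, -8, -3]
  [10, 10, 22, 2, 6]
  [7, ∞, 26, 24, -12]
A^⊗3:
  [3, 13, 15, 5, 10]
  [4, 19, 23, 11, -15]
  [1, 1, 13, -7, -9]
  [11, 11, 23, 3, 0]
  [1, 33, 20, 17, -18]
A^⊗4:
  [4, 14, 16, 6, 4]
  [-2, 20, 17, 12, -21]
  [2, 2, 14, -6, -15]
  [12, 12, 24, 4, -6]
  [-5, 26, 14, 11, -24]
Key observation: the optimum is the walk 1->3->3->3->3, with weight 9 + 1 + 1 + 1 = 12.
Optimal value attained by: walk 1->3->3->3->3.
Answer: (A^⊗4)[1][3] = 12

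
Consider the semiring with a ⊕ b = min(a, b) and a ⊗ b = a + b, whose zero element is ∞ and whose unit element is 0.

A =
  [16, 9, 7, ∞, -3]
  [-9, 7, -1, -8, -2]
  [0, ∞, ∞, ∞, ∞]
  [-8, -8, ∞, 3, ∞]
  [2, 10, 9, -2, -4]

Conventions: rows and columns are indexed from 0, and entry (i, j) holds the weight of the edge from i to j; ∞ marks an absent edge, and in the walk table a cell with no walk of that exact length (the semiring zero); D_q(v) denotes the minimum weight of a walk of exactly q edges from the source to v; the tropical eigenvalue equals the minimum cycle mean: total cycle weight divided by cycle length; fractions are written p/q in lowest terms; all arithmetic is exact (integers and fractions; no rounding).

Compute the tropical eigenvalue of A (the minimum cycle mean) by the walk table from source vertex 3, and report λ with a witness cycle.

q=0: [∞, ∞, ∞, 0, ∞]
q=1: [-8, -8, ∞, 3, ∞]
q=2: [-17, -5, -9, -16, -11]
q=3: [-24, -24, -10, -13, -20]
q=4: [-33, -21, -25, -32, -27]
q=5: [-40, -40, -26, -29, -36]
Optimal cycle mean attained by: cycle 1->3->1, total (-8) + (-8), length 2.
Answer: λ = -8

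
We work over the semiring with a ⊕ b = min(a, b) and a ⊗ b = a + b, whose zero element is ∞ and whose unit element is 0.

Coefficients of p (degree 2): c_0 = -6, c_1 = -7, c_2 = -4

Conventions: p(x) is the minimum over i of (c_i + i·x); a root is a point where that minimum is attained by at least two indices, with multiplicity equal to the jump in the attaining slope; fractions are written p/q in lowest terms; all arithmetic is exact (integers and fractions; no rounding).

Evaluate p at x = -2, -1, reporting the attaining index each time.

p(-2) = min(-6+0·(-2)=-6, -7+1·(-2)=-9, -4+2·(-2)=-8) = -9 (attained by i=1)
p(-1) = min(-6+0·(-1)=-6, -7+1·(-1)=-8, -4+2·(-1)=-6) = -8 (attained by i=1)
Answer: p(-2) = -9; p(-1) = -8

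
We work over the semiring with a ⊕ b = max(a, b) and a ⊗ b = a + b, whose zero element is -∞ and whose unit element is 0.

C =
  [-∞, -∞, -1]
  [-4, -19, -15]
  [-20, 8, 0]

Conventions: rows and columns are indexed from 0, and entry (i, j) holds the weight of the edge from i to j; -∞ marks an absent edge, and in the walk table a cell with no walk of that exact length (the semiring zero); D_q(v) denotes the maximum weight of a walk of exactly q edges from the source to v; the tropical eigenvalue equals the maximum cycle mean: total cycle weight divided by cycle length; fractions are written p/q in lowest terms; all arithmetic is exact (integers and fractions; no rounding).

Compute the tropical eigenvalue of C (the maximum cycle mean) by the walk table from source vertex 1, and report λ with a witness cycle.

q=0: [-∞, 0, -∞]
q=1: [-4, -19, -15]
q=2: [-23, -7, -5]
q=3: [-11, 3, -5]
Optimal cycle mean attained by: cycle 0->2->1->0, total (-1) + 8 + (-4), length 3.
Answer: λ = 1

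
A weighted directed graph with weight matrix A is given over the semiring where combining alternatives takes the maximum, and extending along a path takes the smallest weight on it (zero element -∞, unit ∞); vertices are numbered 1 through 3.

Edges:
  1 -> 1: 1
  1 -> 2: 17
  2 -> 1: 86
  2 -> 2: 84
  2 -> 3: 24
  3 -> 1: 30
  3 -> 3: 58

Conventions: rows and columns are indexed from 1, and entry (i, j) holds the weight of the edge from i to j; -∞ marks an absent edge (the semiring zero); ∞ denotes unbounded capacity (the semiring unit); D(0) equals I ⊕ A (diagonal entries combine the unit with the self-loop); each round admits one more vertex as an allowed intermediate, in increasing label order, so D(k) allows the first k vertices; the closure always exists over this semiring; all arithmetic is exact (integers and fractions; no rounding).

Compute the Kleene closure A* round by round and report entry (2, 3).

D(0):
  [∞, 17, -∞]
  [86, ∞, 24]
  [30, -∞, ∞]
D(1):
  [∞, 17, -∞]
  [86, ∞, 24]
  [30, 17, ∞]
D(2):
  [∞, 17, 17]
  [86, ∞, 24]
  [30, 17, ∞]
D(3):
  [∞, 17, 17]
  [86, ∞, 24]
  [30, 17, ∞]
Answer: A*[2][3] = 24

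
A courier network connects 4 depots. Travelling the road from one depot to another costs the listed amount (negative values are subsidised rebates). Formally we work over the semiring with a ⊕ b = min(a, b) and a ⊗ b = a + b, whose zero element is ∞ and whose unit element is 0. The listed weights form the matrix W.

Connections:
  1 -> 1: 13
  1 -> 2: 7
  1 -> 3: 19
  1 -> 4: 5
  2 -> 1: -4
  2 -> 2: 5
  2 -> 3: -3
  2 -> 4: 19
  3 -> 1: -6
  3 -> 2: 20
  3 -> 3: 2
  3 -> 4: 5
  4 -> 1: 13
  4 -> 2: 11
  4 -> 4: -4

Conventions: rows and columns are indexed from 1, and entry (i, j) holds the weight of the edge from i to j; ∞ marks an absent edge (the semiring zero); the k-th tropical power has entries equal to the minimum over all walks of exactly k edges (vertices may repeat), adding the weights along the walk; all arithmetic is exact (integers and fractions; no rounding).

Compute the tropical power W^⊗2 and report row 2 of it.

W^⊗2:
  [3, 12, 4, 1]
  [-9, 3, -1, 1]
  [-4, 1, 4, -1]
  [7, 7, 8, -8]
Answer: row 2 of W^⊗2 = [-9, 3, -1, 1]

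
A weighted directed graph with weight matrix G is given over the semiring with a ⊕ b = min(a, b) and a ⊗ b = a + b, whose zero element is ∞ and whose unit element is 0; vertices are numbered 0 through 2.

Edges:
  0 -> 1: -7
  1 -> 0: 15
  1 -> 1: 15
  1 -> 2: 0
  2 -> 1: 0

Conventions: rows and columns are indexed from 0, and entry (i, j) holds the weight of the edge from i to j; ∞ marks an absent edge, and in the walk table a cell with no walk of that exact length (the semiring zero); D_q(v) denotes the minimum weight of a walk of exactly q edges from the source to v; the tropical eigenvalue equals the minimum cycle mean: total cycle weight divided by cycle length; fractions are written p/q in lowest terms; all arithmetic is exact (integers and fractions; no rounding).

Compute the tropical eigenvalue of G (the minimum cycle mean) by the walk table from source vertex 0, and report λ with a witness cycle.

q=0: [0, ∞, ∞]
q=1: [∞, -7, ∞]
q=2: [8, 8, -7]
q=3: [23, -7, 8]
Optimal cycle mean attained by: cycle 1->2->1, total 0 + 0, length 2.
Answer: λ = 0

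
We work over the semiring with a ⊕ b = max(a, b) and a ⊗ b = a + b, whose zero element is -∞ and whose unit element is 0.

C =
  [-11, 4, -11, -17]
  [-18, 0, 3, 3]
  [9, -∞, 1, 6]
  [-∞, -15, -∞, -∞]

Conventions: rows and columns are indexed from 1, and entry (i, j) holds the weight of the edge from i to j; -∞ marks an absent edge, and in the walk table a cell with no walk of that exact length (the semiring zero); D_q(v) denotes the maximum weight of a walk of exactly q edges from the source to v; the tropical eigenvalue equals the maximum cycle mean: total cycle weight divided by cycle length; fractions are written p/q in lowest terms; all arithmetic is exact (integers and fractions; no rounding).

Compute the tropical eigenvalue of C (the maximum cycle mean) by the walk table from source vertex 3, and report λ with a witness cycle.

q=0: [-∞, -∞, 0, -∞]
q=1: [9, -∞, 1, 6]
q=2: [10, 13, 2, 7]
q=3: [11, 14, 16, 16]
q=4: [25, 15, 17, 22]
Optimal cycle mean attained by: cycle 1->2->3->1, total 4 + 3 + 9, length 3.
Answer: λ = 16/3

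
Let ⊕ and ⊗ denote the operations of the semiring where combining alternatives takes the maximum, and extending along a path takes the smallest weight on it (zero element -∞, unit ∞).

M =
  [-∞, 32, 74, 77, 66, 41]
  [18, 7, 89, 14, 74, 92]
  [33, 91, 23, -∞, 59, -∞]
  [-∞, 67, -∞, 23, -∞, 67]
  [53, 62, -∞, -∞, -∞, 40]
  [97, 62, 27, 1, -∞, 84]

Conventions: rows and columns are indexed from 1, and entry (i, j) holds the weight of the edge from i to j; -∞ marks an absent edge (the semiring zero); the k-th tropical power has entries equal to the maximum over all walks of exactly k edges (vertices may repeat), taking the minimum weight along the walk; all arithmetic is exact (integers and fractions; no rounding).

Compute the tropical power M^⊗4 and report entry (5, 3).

M^⊗2:
  [53, 74, 32, 23, 59, 67]
  [92, 89, 27, 18, 59, 84]
  [53, 59, 89, 33, 74, 91]
  [67, 62, 67, 23, 67, 67]
  [40, 40, 62, 53, 62, 62]
  [84, 62, 74, 77, 66, 84]
M^⊗3:
  [67, 62, 74, 53, 74, 74]
  [84, 62, 89, 77, 74, 89]
  [91, 89, 59, 53, 59, 84]
  [67, 67, 67, 67, 66, 67]
  [62, 62, 40, 40, 59, 62]
  [84, 74, 74, 77, 66, 84]
M^⊗4:
  [74, 74, 67, 67, 66, 74]
  [89, 89, 74, 77, 66, 84]
  [84, 62, 89, 77, 74, 89]
  [67, 67, 67, 67, 67, 67]
  [62, 62, 62, 62, 62, 62]
  [84, 74, 74, 77, 74, 84]
Key observation: the optimum is the walk 5->2->3->2->3, with weight 62 min 89 min 91 min 89 = 62.
Optimal value attained by: walk 5->2->3->2->3.
Answer: (M^⊗4)[5][3] = 62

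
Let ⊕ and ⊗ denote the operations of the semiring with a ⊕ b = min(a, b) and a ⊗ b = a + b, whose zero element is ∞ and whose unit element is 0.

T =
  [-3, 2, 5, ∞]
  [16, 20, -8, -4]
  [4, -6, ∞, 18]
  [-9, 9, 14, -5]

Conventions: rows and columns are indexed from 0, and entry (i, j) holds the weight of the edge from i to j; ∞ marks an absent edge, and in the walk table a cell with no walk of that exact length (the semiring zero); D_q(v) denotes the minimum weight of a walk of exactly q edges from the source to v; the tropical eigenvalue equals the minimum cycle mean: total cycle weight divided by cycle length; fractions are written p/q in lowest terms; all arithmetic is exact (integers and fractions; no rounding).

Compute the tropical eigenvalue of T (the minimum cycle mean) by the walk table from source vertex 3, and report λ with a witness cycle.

q=0: [∞, ∞, ∞, 0]
q=1: [-9, 9, 14, -5]
q=2: [-14, -7, -4, -10]
q=3: [-19, -12, -15, -15]
q=4: [-24, -21, -20, -20]
Optimal cycle mean attained by: cycle 1->2->1, total (-8) + (-6), length 2.
Answer: λ = -7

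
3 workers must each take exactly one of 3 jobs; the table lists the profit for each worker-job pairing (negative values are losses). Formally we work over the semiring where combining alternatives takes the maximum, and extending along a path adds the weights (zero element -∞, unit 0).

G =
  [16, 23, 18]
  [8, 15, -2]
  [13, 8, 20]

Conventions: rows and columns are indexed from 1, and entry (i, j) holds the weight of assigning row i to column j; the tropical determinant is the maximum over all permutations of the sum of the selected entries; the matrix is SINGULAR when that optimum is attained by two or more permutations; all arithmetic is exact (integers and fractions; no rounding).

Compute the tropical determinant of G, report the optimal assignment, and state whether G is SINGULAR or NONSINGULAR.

σ = (1, 2, 3): 16 + 15 + 20 = 51
σ = (1, 3, 2): 16 + (-2) + 8 = 22
σ = (2, 1, 3): 23 + 8 + 20 = 51
σ = (2, 3, 1): 23 + (-2) + 13 = 34
σ = (3, 1, 2): 18 + 8 + 8 = 34
σ = (3, 2, 1): 18 + 15 + 13 = 46
Optimal value attained by: σ = (1, 2, 3).
Answer: det⊕(G) = 51; verdict: SINGULAR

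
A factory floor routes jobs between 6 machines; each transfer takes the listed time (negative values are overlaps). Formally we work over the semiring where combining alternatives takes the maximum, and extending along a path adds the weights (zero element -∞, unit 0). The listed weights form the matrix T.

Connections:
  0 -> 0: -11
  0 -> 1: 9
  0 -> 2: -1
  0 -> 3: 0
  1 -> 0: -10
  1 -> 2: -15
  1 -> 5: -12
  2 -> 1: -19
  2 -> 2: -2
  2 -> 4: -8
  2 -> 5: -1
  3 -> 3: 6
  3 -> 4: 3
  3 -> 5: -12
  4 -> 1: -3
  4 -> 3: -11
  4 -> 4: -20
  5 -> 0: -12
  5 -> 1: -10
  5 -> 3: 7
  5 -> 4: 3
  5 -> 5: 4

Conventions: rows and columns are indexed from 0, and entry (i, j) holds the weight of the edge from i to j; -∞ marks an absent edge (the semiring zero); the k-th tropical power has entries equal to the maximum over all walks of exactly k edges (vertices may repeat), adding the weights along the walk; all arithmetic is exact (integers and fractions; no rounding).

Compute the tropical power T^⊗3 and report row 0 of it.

T^⊗2:
  [-1, -2, -3, 6, 3, -2]
  [-21, -1, -11, -5, -9, -8]
  [-13, -11, -4, 6, 2, 3]
  [-24, 0, -∞, 12, 9, -6]
  [-13, -23, -18, -5, -8, -15]
  [-8, 0, -13, 13, 10, 8]
T^⊗3:
  [-12, 8, -2, 12, 9, 2]
  [-11, -12, -13, 1, -2, -4]
  [-9, -1, -6, 12, 9, 7]
  [-10, 6, -15, 18, 15, 0]
  [-24, -4, -14, 1, -2, -11]
  [-4, 7, -9, 19, 16, 12]
Answer: row 0 of T^⊗3 = [-12, 8, -2, 12, 9, 2]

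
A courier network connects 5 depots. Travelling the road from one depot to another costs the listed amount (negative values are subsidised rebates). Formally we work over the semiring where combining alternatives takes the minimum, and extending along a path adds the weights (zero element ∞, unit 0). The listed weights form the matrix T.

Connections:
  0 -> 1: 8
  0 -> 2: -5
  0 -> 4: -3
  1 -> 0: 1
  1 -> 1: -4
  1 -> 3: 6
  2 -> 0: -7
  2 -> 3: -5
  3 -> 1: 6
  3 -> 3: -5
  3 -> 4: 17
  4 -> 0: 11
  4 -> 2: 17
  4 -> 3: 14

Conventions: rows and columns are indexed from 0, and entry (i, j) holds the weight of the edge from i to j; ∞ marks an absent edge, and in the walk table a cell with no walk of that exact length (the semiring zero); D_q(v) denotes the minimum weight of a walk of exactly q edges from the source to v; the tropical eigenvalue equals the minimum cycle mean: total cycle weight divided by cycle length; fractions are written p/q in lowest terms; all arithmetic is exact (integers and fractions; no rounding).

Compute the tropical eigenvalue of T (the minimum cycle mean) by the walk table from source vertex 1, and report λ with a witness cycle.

q=0: [∞, 0, ∞, ∞, ∞]
q=1: [1, -4, ∞, 6, ∞]
q=2: [-3, -8, -4, 1, -2]
q=3: [-11, -12, -8, -9, -6]
q=4: [-15, -16, -16, -14, -14]
q=5: [-23, -20, -20, -21, -18]
Optimal cycle mean attained by: cycle 0->2->0, total (-5) + (-7), length 2.
Answer: λ = -6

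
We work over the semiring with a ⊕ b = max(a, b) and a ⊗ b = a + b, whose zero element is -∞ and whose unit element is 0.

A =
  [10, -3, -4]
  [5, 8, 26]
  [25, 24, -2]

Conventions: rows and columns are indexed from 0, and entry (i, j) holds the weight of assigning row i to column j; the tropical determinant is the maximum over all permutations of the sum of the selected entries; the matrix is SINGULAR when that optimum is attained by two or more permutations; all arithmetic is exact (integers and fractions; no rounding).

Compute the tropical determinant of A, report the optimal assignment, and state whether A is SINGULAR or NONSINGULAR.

σ = (0, 1, 2): 10 + 8 + (-2) = 16
σ = (0, 2, 1): 10 + 26 + 24 = 60
σ = (1, 0, 2): (-3) + 5 + (-2) = 0
σ = (1, 2, 0): (-3) + 26 + 25 = 48
σ = (2, 0, 1): (-4) + 5 + 24 = 25
σ = (2, 1, 0): (-4) + 8 + 25 = 29
Optimal value attained by: σ = (0, 2, 1).
Answer: det⊕(A) = 60; verdict: NONSINGULAR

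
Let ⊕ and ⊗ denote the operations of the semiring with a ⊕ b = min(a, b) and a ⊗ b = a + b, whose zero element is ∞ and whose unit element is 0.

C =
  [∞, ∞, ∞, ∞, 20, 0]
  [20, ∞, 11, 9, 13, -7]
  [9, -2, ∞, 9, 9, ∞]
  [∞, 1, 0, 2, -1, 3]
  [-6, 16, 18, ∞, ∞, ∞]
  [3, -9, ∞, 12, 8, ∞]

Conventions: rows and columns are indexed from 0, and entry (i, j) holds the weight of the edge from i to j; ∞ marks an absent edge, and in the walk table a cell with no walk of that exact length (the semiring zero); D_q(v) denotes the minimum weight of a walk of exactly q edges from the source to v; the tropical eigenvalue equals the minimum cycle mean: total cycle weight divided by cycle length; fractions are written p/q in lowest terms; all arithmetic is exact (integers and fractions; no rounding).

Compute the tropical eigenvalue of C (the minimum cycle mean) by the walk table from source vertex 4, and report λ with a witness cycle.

q=0: [∞, ∞, ∞, ∞, 0, ∞]
q=1: [-6, 16, 18, ∞, ∞, ∞]
q=2: [27, 16, 27, 25, 14, -6]
q=3: [-3, -15, 25, 6, 2, 9]
q=4: [-4, 0, -4, -6, -2, -22]
q=5: [-19, -31, -6, -10, -14, -7]
q=6: [-20, -16, -20, -22, -18, -38]
Optimal cycle mean attained by: cycle 1->5->1, total (-7) + (-9), length 2.
Answer: λ = -8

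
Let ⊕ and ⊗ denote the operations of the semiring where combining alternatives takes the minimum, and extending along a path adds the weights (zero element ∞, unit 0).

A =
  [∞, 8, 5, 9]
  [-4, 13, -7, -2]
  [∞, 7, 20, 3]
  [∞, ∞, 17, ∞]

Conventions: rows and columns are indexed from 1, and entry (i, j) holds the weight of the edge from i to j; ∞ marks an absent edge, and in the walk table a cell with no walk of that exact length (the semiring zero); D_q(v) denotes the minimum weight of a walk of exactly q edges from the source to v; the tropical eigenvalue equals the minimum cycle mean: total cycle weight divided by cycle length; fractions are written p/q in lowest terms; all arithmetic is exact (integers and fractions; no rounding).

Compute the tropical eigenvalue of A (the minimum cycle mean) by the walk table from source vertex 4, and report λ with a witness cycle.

q=0: [∞, ∞, ∞, 0]
q=1: [∞, ∞, 17, ∞]
q=2: [∞, 24, 37, 20]
q=3: [20, 37, 17, 22]
q=4: [33, 24, 25, 20]
Optimal cycle mean attained by: cycle 2->3->2, total (-7) + 7, length 2.
Answer: λ = 0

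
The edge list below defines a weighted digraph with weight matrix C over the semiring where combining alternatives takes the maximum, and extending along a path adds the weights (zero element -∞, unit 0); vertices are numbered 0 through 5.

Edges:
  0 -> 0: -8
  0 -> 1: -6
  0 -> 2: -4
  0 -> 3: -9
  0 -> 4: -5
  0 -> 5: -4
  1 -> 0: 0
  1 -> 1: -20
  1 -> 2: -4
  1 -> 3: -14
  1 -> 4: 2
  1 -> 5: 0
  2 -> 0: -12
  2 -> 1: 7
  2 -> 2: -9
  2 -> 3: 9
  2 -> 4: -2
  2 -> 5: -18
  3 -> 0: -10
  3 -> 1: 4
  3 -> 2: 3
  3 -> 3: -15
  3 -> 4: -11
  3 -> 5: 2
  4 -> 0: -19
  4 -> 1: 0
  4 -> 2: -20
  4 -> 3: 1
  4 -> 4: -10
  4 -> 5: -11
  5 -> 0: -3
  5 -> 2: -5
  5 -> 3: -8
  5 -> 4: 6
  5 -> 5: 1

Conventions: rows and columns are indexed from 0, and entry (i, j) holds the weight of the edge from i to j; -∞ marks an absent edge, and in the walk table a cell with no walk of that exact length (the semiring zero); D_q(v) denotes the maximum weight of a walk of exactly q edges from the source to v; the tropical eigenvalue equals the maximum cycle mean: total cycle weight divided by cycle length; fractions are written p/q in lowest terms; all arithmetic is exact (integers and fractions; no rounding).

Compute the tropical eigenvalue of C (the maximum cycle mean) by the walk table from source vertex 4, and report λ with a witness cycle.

q=0: [-∞, -∞, -∞, -∞, 0, -∞]
q=1: [-19, 0, -20, 1, -10, -11]
q=2: [0, 5, 4, -9, 2, 3]
q=3: [5, 11, 1, 13, 9, 5]
q=4: [11, 17, 16, 10, 13, 15]
q=5: [17, 23, 13, 25, 21, 17]
q=6: [23, 29, 28, 22, 25, 27]
Optimal cycle mean attained by: cycle 2->3->2, total 9 + 3, length 2.
Answer: λ = 6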